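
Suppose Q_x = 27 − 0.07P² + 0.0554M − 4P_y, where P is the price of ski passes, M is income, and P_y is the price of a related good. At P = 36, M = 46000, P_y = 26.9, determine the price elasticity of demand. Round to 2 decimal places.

-0.08

Substituting, Q_x = 27 − 0.07(36)² + 0.0554(46000) − 4(26.9) = 27 − 90.72 + 2548.4 − 107.6 = 2377.08.
∂Q_x/∂P = −2·0.07·P = -5.04, so E_p = -5.04·(36/2377.08) ≈ -0.08.
|E_p| < 1: demand is inelastic.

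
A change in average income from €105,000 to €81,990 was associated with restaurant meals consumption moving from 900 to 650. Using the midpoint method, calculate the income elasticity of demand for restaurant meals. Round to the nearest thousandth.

%ΔQ = (650 − 900)/[(900+650)/2] = -250/775 ≈ -0.3226.
%ΔM = (81,990 − 105,000)/[(105,000+81,990)/2] = -23010/93495 ≈ -0.2461.
E_I = %ΔQ/%ΔM ≈ 1.311.
E_I > 1: normal good (luxury).

1.311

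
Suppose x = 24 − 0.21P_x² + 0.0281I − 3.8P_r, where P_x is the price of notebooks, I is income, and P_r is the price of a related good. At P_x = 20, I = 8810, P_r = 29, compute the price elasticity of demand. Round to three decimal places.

Evaluating quantity at (P_x, I, P_r) gives x = 24 − 0.21(20)² + 0.0281(8810) − 3.8(29) = 24 − 84 + 247.561 − 110.2 = 77.361.
∂x/∂P_x = −2·0.21·P_x = -8.4, so E_p = -8.4·(20/77.361) ≈ -2.172.
|E_p| > 1: demand is elastic.

-2.172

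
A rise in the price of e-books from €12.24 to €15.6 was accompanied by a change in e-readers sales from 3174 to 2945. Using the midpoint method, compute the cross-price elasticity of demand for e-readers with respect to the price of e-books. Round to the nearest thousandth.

-0.310

%ΔQ_x = (2945 − 3174)/[(3174+2945)/2] = -229/3059.5 ≈ -0.0748.
%ΔP_y = (15.6 − 12.24)/[(12.24+15.6)/2] ≈ 0.2414.
E_xy = -0.0748/0.2414 ≈ -0.310.
E_xy < 0, so e-readers and e-books are complements.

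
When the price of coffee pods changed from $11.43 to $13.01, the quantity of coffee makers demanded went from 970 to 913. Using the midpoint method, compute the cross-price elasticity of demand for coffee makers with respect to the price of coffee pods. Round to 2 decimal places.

-0.47

%ΔQ_x = (913 − 970)/[(970+913)/2] = -57/941.5 ≈ -0.0605.
%ΔP_y = (13.01 − 11.43)/[(11.43+13.01)/2] ≈ 0.1293.
E_xy = -0.0605/0.1293 ≈ -0.47.
E_xy < 0, so coffee makers and coffee pods are complements.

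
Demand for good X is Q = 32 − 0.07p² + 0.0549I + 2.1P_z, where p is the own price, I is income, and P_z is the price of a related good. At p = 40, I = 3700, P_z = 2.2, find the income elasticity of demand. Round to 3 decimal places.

1.590

At the given point, Q = 32 − 0.07(40)² + 0.0549(3700) + 2.1(2.2) = 32 − 112 + 203.13 + 4.62 = 127.75.
∂Q/∂I = +0.0549, so E_I = 0.0549·(3700/127.75) ≈ 1.590.
E_I > 1: normal good (luxury).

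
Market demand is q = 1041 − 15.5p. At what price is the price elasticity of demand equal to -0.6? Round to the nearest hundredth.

25.19

Set −bp/(a − bp) = −0.6 ⇒ bp = 0.6(a − bp) ⇒ bp(1+0.6) = 0.6·a.
p = 0.6·1041/(15.5·1.6) ≈ 25.19.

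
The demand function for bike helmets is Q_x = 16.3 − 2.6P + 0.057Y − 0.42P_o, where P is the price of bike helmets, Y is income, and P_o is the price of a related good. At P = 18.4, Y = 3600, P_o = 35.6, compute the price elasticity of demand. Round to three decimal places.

Q_x = 16.3 − 2.6(18.4) + 0.057(3600) − 0.42(35.6) = 16.3 − 47.84 + 205.2 − 14.952 = 158.708.
∂Q_x/∂P = −2.6, so E_p = (−2.6)·(18.4/158.708) ≈ -0.301.
|E_p| < 1: demand is inelastic.

-0.301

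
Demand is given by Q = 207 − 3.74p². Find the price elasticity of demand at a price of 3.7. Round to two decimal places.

At p = 3.7, Q = 155.7994.
dQ/dp = −2·3.74·p = −27.676.
Point elasticity E = (dQ/dp)·(p/Q) = -27.676 × 3.7/155.7994 ≈ -0.66.
|E| < 1, so demand is inelastic at this price.

-0.66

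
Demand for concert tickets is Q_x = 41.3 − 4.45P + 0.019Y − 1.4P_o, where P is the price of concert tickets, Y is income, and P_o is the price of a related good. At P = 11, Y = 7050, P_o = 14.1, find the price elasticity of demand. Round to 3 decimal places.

-0.459

Evaluating quantity at (P, Y, P_o) gives Q_x = 41.3 − 4.45(11) + 0.019(7050) − 1.4(14.1) = 41.3 − 48.95 + 133.95 − 19.74 = 106.56.
∂Q_x/∂P = −4.45, so E_p = (−4.45)·(11/106.56) ≈ -0.459.
|E_p| < 1: demand is inelastic.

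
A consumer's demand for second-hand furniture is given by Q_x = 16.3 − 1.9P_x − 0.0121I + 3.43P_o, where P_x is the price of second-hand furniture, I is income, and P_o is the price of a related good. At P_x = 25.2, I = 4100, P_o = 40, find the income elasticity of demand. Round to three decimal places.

Q_x = 16.3 − 1.9(25.2) − 0.0121(4100) + 3.43(40) = 16.3 − 47.88 − 49.61 + 137.2 = 56.01.
∂Q_x/∂I = −0.0121, so E_I = -0.0121·(4100/56.01) ≈ -0.886.
E_I < 0: inferior good.

-0.886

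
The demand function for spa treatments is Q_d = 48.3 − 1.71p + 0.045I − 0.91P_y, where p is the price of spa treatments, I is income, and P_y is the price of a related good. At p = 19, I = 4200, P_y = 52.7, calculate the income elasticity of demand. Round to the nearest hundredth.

1.20

At the given point, Q_d = 48.3 − 1.71(19) + 0.045(4200) − 0.91(52.7) = 48.3 − 32.49 + 189 − 47.957 = 156.853.
∂Q_d/∂I = +0.045, so E_I = 0.045·(4200/156.853) ≈ 1.20.
E_I > 1: normal good (luxury).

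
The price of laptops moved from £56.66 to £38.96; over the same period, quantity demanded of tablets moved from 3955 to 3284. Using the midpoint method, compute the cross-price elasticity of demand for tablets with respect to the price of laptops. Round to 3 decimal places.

0.501

%ΔQ_x = (3284 − 3955)/[(3955+3284)/2] = -671/3619.5 ≈ -0.1854.
%ΔP_y = (38.96 − 56.66)/[(56.66+38.96)/2] ≈ -0.3702.
E_xy = -0.1854/-0.3702 ≈ 0.501.
E_xy > 0, so tablets and laptops are substitutes.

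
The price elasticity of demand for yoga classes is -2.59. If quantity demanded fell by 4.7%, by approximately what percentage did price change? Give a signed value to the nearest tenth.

1.8

%ΔQ ≈ E × %ΔP ⇒ %ΔP = %ΔQ / E = (-4.7%)/(-2.59) ≈ 1.8%.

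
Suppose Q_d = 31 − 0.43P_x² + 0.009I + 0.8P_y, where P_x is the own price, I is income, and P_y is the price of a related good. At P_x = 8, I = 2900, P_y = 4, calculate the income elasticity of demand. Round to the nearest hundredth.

0.80

Q_d = 31 − 0.43(8)² + 0.009(2900) + 0.8(4) = 31 − 27.52 + 26.1 + 3.2 = 32.78.
∂Q_d/∂I = +0.009, so E_I = 0.009·(2900/32.78) ≈ 0.80.
E_I ∈ (0,1): normal good (necessity).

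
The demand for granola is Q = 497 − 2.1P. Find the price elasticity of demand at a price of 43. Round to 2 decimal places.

At P = 43, Q = 406.7.
dQ/dP = −2.1.
Point elasticity E = (dQ/dP)·(P/Q) = -2.1 × 43/406.7 ≈ -0.22.
|E| < 1, so demand is inelastic at this price.

-0.22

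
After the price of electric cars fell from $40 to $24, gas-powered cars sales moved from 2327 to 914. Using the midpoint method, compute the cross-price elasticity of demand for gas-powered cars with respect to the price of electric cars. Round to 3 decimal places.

%ΔQ_x = (914 − 2327)/[(2327+914)/2] = -1413/1620.5 ≈ -0.8720.
%ΔP_y = (24 − 40)/[(40+24)/2] ≈ -0.5000.
E_xy = -0.8720/-0.5000 ≈ 1.744.
E_xy > 0, so gas-powered cars and electric cars are substitutes.

1.744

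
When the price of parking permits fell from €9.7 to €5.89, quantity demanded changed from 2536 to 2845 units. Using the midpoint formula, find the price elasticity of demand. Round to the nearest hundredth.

%ΔQ = (2845 − 2536)/[(2536 + 2845)/2] = 309/2690.5 ≈ 0.1148.
%Δp = (5.89 − 9.7)/[(9.7 + 5.89)/2] = -3.81/7.795 ≈ -0.4888.
Arc elasticity E = %ΔQ/%Δp ≈ 0.1148/-0.4888 ≈ -0.23.
|E| < 1: demand is inelastic over this range.

-0.23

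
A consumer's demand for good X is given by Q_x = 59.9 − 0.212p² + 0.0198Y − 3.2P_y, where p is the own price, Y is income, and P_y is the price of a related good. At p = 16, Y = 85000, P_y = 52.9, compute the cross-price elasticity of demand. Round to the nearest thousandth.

-0.111

Q_x = 59.9 − 0.212(16)² + 0.0198(85000) − 3.2(52.9) = 59.9 − 54.272 + 1683 − 169.28 = 1519.348.
∂Q_x/∂P_y = −3.2, so E_xy = -3.2·(52.9/1519.348) ≈ -0.111.
E_xy < 0: the goods are complements.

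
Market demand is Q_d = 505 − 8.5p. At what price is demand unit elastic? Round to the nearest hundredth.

For linear demand Q_d = a − bp, E = −bp/(a − bp). |E| = 1 ⇒ bp = a − bp ⇒ p = a/(2b).
p = 505/(2·8.5) ≈ 29.71.

29.71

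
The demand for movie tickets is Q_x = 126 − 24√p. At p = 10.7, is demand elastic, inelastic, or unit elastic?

At p = 10.7, Q_x = 47.4939.
dQ_x/dp = −24/(2√p) = −24/(2·3.2711).
Point elasticity E = (dQ_x/dp)·(p/Q_x) = -3.6685 × 10.7/47.4939 ≈ -0.826.
|E| ≈ 0.826 < 1, so demand is inelastic.

inelastic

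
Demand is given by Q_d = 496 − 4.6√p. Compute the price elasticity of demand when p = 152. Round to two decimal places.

-0.06

At p = 152, Q_d = 439.2874.
dQ_d/dp = −4.6/(2√p) = −4.6/(2·12.3288).
Point elasticity E = (dQ_d/dp)·(p/Q_d) = -0.1866 × 152/439.2874 ≈ -0.06.
|E| < 1, so demand is inelastic at this price.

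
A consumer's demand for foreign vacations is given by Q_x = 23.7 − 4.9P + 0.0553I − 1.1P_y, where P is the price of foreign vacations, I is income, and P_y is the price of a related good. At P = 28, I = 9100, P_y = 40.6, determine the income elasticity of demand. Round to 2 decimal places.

Evaluating quantity at (P, I, P_y) gives Q_x = 23.7 − 4.9(28) + 0.0553(9100) − 1.1(40.6) = 23.7 − 137.2 + 503.23 − 44.66 = 345.07.
∂Q_x/∂I = +0.0553, so E_I = 0.0553·(9100/345.07) ≈ 1.46.
E_I > 1: normal good (luxury).

1.46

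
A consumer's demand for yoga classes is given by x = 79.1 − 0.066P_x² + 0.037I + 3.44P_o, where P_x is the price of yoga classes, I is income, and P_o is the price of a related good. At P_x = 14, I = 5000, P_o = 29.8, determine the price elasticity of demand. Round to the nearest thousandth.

Substituting, x = 79.1 − 0.066(14)² + 0.037(5000) + 3.44(29.8) = 79.1 − 12.936 + 185 + 102.512 = 353.676.
∂x/∂P_x = −2·0.066·P_x = -1.848, so E_p = -1.848·(14/353.676) ≈ -0.073.
|E_p| < 1: demand is inelastic.

-0.073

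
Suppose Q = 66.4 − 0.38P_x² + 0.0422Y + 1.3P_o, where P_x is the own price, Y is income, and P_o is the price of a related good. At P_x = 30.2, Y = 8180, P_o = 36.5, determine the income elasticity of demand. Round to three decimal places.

At the given point, Q = 66.4 − 0.38(30.2)² + 0.0422(8180) + 1.3(36.5) = 66.4 − 346.5752 + 345.196 + 47.45 = 112.4708.
∂Q/∂Y = +0.0422, so E_I = 0.0422·(8180/112.4708) ≈ 3.069.
E_I > 1: normal good (luxury).

3.069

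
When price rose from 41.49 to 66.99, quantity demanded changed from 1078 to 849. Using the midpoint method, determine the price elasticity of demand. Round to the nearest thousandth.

-0.506

%Δq = (849 − 1078)/[(1078 + 849)/2] = -229/963.5 ≈ -0.2377.
%ΔP = (66.99 − 41.49)/[(41.49 + 66.99)/2] = 25.5/54.24 ≈ 0.4701.
Arc elasticity E = %Δq/%ΔP ≈ -0.2377/0.4701 ≈ -0.506.
|E| < 1: demand is inelastic over this range.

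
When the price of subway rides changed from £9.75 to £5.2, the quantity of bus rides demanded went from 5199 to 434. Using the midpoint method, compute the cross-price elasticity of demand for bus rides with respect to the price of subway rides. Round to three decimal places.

%ΔQ_x = (434 − 5199)/[(5199+434)/2] = -4765/2816.5 ≈ -1.6918.
%ΔP_y = (5.2 − 9.75)/[(9.75+5.2)/2] ≈ -0.6087.
E_xy = -1.6918/-0.6087 ≈ 2.779.
E_xy > 0, so bus rides and subway rides are substitutes.

2.779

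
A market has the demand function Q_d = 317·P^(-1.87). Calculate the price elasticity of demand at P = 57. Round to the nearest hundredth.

For a Cobb–Douglas (constant-elasticity) form Q_d = A·P^α·…, the elasticity with respect to P equals the exponent α at every point.
Here the exponent on P is -1.87, so the price elasticity of demand is -1.87.

-1.87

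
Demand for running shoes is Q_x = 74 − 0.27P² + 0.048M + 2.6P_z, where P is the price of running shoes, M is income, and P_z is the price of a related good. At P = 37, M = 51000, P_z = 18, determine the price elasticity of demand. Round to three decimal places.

-0.336

At the given point, Q_x = 74 − 0.27(37)² + 0.048(51000) + 2.6(18) = 74 − 369.63 + 2448 + 46.8 = 2199.17.
∂Q_x/∂P = −2·0.27·P = -19.98, so E_p = -19.98·(37/2199.17) ≈ -0.336.
|E_p| < 1: demand is inelastic.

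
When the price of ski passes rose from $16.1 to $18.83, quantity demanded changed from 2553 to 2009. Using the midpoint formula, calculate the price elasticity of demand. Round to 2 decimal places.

%ΔQ = (2009 − 2553)/[(2553 + 2009)/2] = -544/2281 ≈ -0.2385.
%ΔP = (18.83 − 16.1)/[(16.1 + 18.83)/2] = 2.73/17.465 ≈ 0.1563.
Arc elasticity E = %ΔQ/%ΔP ≈ -0.2385/0.1563 ≈ -1.53.
|E| > 1: demand is elastic over this range.

-1.53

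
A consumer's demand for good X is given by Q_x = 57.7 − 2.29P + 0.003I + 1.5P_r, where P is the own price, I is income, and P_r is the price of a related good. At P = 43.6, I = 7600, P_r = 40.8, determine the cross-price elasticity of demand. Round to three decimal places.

1.462

Substituting, Q_x = 57.7 − 2.29(43.6) + 0.003(7600) + 1.5(40.8) = 57.7 − 99.844 + 22.8 + 61.2 = 41.856.
∂Q_x/∂P_r = +1.5, so E_xy = 1.5·(40.8/41.856) ≈ 1.462.
E_xy > 0: the goods are substitutes.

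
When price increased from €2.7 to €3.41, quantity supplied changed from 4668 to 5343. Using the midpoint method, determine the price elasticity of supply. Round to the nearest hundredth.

%Δq = (5343 − 4668)/[(4668 + 5343)/2] = 675/5005.5 ≈ 0.1349.
%ΔP = (3.41 − 2.7)/[(2.7 + 3.41)/2] = 0.71/3.055 ≈ 0.2324.
Arc elasticity E = %Δq/%ΔP ≈ 0.1349/0.2324 ≈ 0.58.
|E| < 1: supply is inelastic over this range.

0.58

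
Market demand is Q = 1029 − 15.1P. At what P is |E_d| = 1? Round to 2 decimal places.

For linear demand Q = a − bP, E = −bP/(a − bP). |E| = 1 ⇒ bP = a − bP ⇒ P = a/(2b).
P = 1029/(2·15.1) ≈ 34.07.

34.07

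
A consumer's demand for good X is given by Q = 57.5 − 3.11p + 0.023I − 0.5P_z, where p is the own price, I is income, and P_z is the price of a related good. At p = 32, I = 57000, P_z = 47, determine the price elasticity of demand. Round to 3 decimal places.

-0.080

Substituting, Q = 57.5 − 3.11(32) + 0.023(57000) − 0.5(47) = 57.5 − 99.52 + 1311 − 23.5 = 1245.48.
∂Q/∂p = −3.11, so E_p = (−3.11)·(32/1245.48) ≈ -0.080.
|E_p| < 1: demand is inelastic.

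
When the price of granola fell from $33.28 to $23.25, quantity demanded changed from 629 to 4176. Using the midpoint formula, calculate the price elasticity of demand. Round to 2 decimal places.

%Δq = (4176 − 629)/[(629 + 4176)/2] = 3547/2402.5 ≈ 1.4764.
%Δp = (23.25 − 33.28)/[(33.28 + 23.25)/2] = -10.03/28.265 ≈ -0.3549.
Arc elasticity E = %Δq/%Δp ≈ 1.4764/-0.3549 ≈ -4.16.
|E| > 1: demand is elastic over this range.

-4.16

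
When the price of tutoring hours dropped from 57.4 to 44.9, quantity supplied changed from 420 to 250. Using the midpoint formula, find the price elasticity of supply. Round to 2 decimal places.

2.08

%Δq = (250 − 420)/[(420 + 250)/2] = -170/335 ≈ -0.5075.
%Δp = (44.9 − 57.4)/[(57.4 + 44.9)/2] = -12.5/51.15 ≈ -0.2444.
Arc elasticity E = %Δq/%Δp ≈ -0.5075/-0.2444 ≈ 2.08.
|E| > 1: supply is elastic over this range.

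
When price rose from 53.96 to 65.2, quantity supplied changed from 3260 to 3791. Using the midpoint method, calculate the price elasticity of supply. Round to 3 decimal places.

%ΔQ = (3791 − 3260)/[(3260 + 3791)/2] = 531/3525.5 ≈ 0.1506.
%Δp = (65.2 − 53.96)/[(53.96 + 65.2)/2] = 11.24/59.58 ≈ 0.1887.
Arc elasticity E = %ΔQ/%Δp ≈ 0.1506/0.1887 ≈ 0.798.
|E| < 1: supply is inelastic over this range.

0.798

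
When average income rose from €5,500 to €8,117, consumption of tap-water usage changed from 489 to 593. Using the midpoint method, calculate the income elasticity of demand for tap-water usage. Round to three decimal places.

0.500

%ΔQ = (593 − 489)/[(489+593)/2] = 104/541 ≈ 0.1922.
%ΔM = (8,117 − 5,500)/[(5,500+8,117)/2] = 2617/6808.5 ≈ 0.3844.
E_I = %ΔQ/%ΔM ≈ 0.500.
E_I ∈ (0,1): normal good (necessity).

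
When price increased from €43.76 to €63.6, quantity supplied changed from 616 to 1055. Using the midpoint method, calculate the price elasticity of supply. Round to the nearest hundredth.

%Δq = (1055 − 616)/[(616 + 1055)/2] = 439/835.5 ≈ 0.5254.
%Δp = (63.6 − 43.76)/[(43.76 + 63.6)/2] = 19.84/53.68 ≈ 0.3696.
Arc elasticity E = %Δq/%Δp ≈ 0.5254/0.3696 ≈ 1.42.
|E| > 1: supply is elastic over this range.

1.42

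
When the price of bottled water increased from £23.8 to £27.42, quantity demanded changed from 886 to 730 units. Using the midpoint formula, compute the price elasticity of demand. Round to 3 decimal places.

-1.366

%ΔQ = (730 − 886)/[(886 + 730)/2] = -156/808 ≈ -0.1931.
%ΔP = (27.42 − 23.8)/[(23.8 + 27.42)/2] = 3.62/25.61 ≈ 0.1414.
Arc elasticity E = %ΔQ/%ΔP ≈ -0.1931/0.1414 ≈ -1.366.
|E| > 1: demand is elastic over this range.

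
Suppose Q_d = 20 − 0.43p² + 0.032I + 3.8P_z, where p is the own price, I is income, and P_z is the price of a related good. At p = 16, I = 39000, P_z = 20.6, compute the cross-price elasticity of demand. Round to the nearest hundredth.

Substituting, Q_d = 20 − 0.43(16)² + 0.032(39000) + 3.8(20.6) = 20 − 110.08 + 1248 + 78.28 = 1236.2.
∂Q_d/∂P_z = +3.8, so E_xy = 3.8·(20.6/1236.2) ≈ 0.06.
E_xy > 0: the goods are substitutes.

0.06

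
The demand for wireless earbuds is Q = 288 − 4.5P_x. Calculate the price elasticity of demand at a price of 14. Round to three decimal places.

At P_x = 14, Q = 225.
dQ/dP_x = −4.5.
Point elasticity E = (dQ/dP_x)·(P_x/Q) = -4.5 × 14/225 ≈ -0.280.
|E| < 1, so demand is inelastic at this price.

-0.280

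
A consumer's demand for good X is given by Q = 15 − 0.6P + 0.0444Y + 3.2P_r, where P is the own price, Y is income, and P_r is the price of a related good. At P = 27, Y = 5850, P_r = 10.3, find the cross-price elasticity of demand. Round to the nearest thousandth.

Q = 15 − 0.6(27) + 0.0444(5850) + 3.2(10.3) = 15 − 16.2 + 259.74 + 32.96 = 291.5.
∂Q/∂P_r = +3.2, so E_xy = 3.2·(10.3/291.5) ≈ 0.113.
E_xy > 0: the goods are substitutes.

0.113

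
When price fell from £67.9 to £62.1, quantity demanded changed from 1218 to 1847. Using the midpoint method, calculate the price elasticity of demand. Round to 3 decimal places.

%Δq = (1847 − 1218)/[(1218 + 1847)/2] = 629/1532.5 ≈ 0.4104.
%ΔP = (62.1 − 67.9)/[(67.9 + 62.1)/2] = -5.8/65 ≈ -0.0892.
Arc elasticity E = %Δq/%ΔP ≈ 0.4104/-0.0892 ≈ -4.600.
|E| > 1: demand is elastic over this range.

-4.600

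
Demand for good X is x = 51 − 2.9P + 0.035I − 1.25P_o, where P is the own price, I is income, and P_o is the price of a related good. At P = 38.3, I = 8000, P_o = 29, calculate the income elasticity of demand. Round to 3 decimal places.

1.524

Evaluating quantity at (P, I, P_o) gives x = 51 − 2.9(38.3) + 0.035(8000) − 1.25(29) = 51 − 111.07 + 280 − 36.25 = 183.68.
∂x/∂I = +0.035, so E_I = 0.035·(8000/183.68) ≈ 1.524.
E_I > 1: normal good (luxury).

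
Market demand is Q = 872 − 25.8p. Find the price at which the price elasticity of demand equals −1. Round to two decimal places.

For linear demand Q = a − bp, E = −bp/(a − bp). |E| = 1 ⇒ bp = a − bp ⇒ p = a/(2b).
p = 872/(2·25.8) ≈ 16.90.

16.90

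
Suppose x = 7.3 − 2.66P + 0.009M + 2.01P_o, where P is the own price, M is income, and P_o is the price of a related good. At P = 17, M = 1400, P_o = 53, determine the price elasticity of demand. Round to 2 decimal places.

-0.56

Evaluating quantity at (P, M, P_o) gives x = 7.3 − 2.66(17) + 0.009(1400) + 2.01(53) = 7.3 − 45.22 + 12.6 + 106.53 = 81.21.
∂x/∂P = −2.66, so E_p = (−2.66)·(17/81.21) ≈ -0.56.
|E_p| < 1: demand is inelastic.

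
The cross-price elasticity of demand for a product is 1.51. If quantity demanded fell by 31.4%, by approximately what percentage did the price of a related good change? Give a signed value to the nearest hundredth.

%ΔQ ≈ E × %ΔP_y ⇒ %ΔP_y = %ΔQ / E = (-31.4%)/(1.51) ≈ -20.79%.

-20.79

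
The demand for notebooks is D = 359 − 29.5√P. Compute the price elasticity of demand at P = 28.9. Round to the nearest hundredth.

At P = 28.9, D = 200.4118.
dD/dP = −29.5/(2√P) = −29.5/(2·5.3759).
Point elasticity E = (dD/dP)·(P/D) = -2.7437 × 28.9/200.4118 ≈ -0.40.
|E| < 1, so demand is inelastic at this price.

-0.40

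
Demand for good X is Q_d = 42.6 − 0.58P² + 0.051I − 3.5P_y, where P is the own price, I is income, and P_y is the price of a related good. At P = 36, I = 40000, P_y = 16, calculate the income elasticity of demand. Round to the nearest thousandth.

1.600

At the given point, Q_d = 42.6 − 0.58(36)² + 0.051(40000) − 3.5(16) = 42.6 − 751.68 + 2040 − 56 = 1274.92.
∂Q_d/∂I = +0.051, so E_I = 0.051·(40000/1274.92) ≈ 1.600.
E_I > 1: normal good (luxury).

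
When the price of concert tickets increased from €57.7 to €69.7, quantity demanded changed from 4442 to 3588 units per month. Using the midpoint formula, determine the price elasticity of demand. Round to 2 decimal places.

-1.13

%ΔQ = (3588 − 4442)/[(4442 + 3588)/2] = -854/4015 ≈ -0.2127.
%ΔP = (69.7 − 57.7)/[(57.7 + 69.7)/2] = 12/63.7 ≈ 0.1884.
Arc elasticity E = %ΔQ/%ΔP ≈ -0.2127/0.1884 ≈ -1.13.
|E| > 1: demand is elastic over this range.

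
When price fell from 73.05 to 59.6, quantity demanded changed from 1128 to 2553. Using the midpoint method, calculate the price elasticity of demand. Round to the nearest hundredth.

-3.82

%ΔQ = (2553 − 1128)/[(1128 + 2553)/2] = 1425/1840.5 ≈ 0.7742.
%Δp = (59.6 − 73.05)/[(73.05 + 59.6)/2] = -13.45/66.325 ≈ -0.2028.
Arc elasticity E = %ΔQ/%Δp ≈ 0.7742/-0.2028 ≈ -3.82.
|E| > 1: demand is elastic over this range.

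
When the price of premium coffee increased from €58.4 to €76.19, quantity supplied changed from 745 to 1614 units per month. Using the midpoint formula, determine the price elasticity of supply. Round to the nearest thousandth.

%ΔQ = (1614 − 745)/[(745 + 1614)/2] = 869/1179.5 ≈ 0.7368.
%ΔP = (76.19 − 58.4)/[(58.4 + 76.19)/2] = 17.79/67.295 ≈ 0.2644.
Arc elasticity E = %ΔQ/%ΔP ≈ 0.7368/0.2644 ≈ 2.787.
|E| > 1: supply is elastic over this range.

2.787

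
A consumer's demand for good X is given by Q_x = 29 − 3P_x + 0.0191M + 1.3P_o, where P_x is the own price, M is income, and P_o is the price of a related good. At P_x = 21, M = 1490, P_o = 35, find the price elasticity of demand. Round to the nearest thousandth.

-1.577

Q_x = 29 − 3(21) + 0.0191(1490) + 1.3(35) = 29 − 63 + 28.459 + 45.5 = 39.959.
∂Q_x/∂P_x = −3, so E_p = (−3)·(21/39.959) ≈ -1.577.
|E_p| > 1: demand is elastic.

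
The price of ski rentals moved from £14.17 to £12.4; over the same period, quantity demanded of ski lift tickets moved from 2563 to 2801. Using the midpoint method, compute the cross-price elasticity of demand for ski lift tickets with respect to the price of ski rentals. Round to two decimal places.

%ΔQ_x = (2801 − 2563)/[(2563+2801)/2] = 238/2682 ≈ 0.0887.
%ΔP_y = (12.4 − 14.17)/[(14.17+12.4)/2] ≈ -0.1332.
E_xy = 0.0887/-0.1332 ≈ -0.67.
E_xy < 0, so ski lift tickets and ski rentals are complements.

-0.67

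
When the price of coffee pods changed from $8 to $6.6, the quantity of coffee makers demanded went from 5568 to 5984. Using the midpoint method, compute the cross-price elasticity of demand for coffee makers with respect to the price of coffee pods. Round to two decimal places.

%ΔQ_x = (5984 − 5568)/[(5568+5984)/2] = 416/5776 ≈ 0.0720.
%ΔP_y = (6.6 − 8)/[(8+6.6)/2] ≈ -0.1918.
E_xy = 0.0720/-0.1918 ≈ -0.38.
E_xy < 0, so coffee makers and coffee pods are complements.

-0.38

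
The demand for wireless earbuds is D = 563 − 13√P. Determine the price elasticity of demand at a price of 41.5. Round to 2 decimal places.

-0.09

At P = 41.5, D = 479.2534.
dD/dP = −13/(2√P) = −13/(2·6.442).
Point elasticity E = (dD/dP)·(P/D) = -1.009 × 41.5/479.2534 ≈ -0.09.
|E| < 1, so demand is inelastic at this price.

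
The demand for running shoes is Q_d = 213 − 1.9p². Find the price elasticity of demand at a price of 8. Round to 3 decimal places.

At p = 8, Q_d = 91.4.
dQ_d/dp = −2·1.9·p = −30.4.
Point elasticity E = (dQ_d/dp)·(p/Q_d) = -30.4 × 8/91.4 ≈ -2.661.
|E| > 1, so demand is elastic at this price.

-2.661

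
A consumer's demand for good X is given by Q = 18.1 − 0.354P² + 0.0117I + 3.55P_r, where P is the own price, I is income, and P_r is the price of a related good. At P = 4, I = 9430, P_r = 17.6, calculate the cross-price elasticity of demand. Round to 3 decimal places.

Substituting, Q = 18.1 − 0.354(4)² + 0.0117(9430) + 3.55(17.6) = 18.1 − 5.664 + 110.331 + 62.48 = 185.247.
∂Q/∂P_r = +3.55, so E_xy = 3.55·(17.6/185.247) ≈ 0.337.
E_xy > 0: the goods are substitutes.

0.337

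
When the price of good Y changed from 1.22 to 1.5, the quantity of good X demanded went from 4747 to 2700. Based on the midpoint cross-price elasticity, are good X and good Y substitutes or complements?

complements

%ΔQ_x = (2700 − 4747)/[(4747+2700)/2] = -2047/3723.5 ≈ -0.5498.
%ΔP_y = (1.5 − 1.22)/[(1.22+1.5)/2] ≈ 0.2059.
E_xy = -0.5498/0.2059 ≈ -2.670.
E_xy < 0, so the goods are complements.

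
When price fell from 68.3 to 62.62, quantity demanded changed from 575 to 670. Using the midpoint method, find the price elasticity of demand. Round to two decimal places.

-1.76

%Δq = (670 − 575)/[(575 + 670)/2] = 95/622.5 ≈ 0.1526.
%ΔP = (62.62 − 68.3)/[(68.3 + 62.62)/2] = -5.68/65.46 ≈ -0.0868.
Arc elasticity E = %Δq/%ΔP ≈ 0.1526/-0.0868 ≈ -1.76.
|E| > 1: demand is elastic over this range.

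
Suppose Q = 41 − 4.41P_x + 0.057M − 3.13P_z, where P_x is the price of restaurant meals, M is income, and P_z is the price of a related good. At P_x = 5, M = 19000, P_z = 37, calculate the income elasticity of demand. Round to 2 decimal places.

1.10

First evaluate Q: 41 − 4.41(5) + 0.057(19000) − 3.13(37) = 41 − 22.05 + 1083 − 115.81 = 986.14.
∂Q/∂M = +0.057, so E_I = 0.057·(19000/986.14) ≈ 1.10.
E_I > 1: normal good (luxury).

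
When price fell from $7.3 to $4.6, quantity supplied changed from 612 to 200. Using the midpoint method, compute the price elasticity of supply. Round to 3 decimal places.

%ΔQ = (200 − 612)/[(612 + 200)/2] = -412/406 ≈ -1.0148.
%ΔP = (4.6 − 7.3)/[(7.3 + 4.6)/2] = -2.7/5.95 ≈ -0.4538.
Arc elasticity E = %ΔQ/%ΔP ≈ -1.0148/-0.4538 ≈ 2.236.
|E| > 1: supply is elastic over this range.

2.236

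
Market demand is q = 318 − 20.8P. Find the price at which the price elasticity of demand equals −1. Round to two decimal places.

7.64

For linear demand q = a − bP, E = −bP/(a − bP). |E| = 1 ⇒ bP = a − bP ⇒ P = a/(2b).
P = 318/(2·20.8) ≈ 7.64.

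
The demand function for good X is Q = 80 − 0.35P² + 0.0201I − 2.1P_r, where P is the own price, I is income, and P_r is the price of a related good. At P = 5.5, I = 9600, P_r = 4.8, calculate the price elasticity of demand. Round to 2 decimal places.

-0.08

Substituting, Q = 80 − 0.35(5.5)² + 0.0201(9600) − 2.1(4.8) = 80 − 10.5875 + 192.96 − 10.08 = 252.2925.
∂Q/∂P = −2·0.35·P = -3.85, so E_p = -3.85·(5.5/252.2925) ≈ -0.08.
|E_p| < 1: demand is inelastic.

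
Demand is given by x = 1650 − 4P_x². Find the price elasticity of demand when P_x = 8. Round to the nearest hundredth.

At P_x = 8, x = 1394.
dx/dP_x = −2·4·P_x = −64.
Point elasticity E = (dx/dP_x)·(P_x/x) = -64 × 8/1394 ≈ -0.37.
|E| < 1, so demand is inelastic at this price.

-0.37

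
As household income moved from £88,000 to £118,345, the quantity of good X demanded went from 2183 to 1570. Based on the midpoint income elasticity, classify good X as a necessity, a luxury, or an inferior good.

inferior

%ΔQ = (1570 − 2183)/[(2183+1570)/2] = -613/1876.5 ≈ -0.3267.
%ΔI = (118,345 − 88,000)/[(88,000+118,345)/2] = 30345/103172.5 ≈ 0.2941.
E_I = %ΔQ/%ΔI ≈ -1.111.
E_I < 0: inferior good.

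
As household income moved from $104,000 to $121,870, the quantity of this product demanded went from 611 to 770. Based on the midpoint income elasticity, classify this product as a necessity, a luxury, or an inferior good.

%ΔQ = (770 − 611)/[(611+770)/2] = 159/690.5 ≈ 0.2303.
%ΔI = (121,870 − 104,000)/[(104,000+121,870)/2] = 17870/112935 ≈ 0.1582.
E_I = %ΔQ/%ΔI ≈ 1.455.
E_I > 1: normal good (luxury).

luxury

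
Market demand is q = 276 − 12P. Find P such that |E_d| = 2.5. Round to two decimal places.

Set −bP/(a − bP) = −2.5 ⇒ bP = 2.5(a − bP) ⇒ bP(1+2.5) = 2.5·a.
P = 2.5·276/(12·3.5) ≈ 16.43.

16.43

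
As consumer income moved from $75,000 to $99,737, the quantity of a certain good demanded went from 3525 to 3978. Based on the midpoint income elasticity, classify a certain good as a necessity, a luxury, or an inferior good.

%ΔQ = (3978 − 3525)/[(3525+3978)/2] = 453/3751.5 ≈ 0.1208.
%ΔI = (99,737 − 75,000)/[(75,000+99,737)/2] = 24737/87368.5 ≈ 0.2831.
E_I = %ΔQ/%ΔI ≈ 0.426.
E_I ∈ (0,1): normal good (necessity).

necessity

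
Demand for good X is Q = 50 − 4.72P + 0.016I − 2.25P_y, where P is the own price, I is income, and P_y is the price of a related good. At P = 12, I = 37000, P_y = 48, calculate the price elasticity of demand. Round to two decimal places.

At the given point, Q = 50 − 4.72(12) + 0.016(37000) − 2.25(48) = 50 − 56.64 + 592 − 108 = 477.36.
∂Q/∂P = −4.72, so E_p = (−4.72)·(12/477.36) ≈ -0.12.
|E_p| < 1: demand is inelastic.

-0.12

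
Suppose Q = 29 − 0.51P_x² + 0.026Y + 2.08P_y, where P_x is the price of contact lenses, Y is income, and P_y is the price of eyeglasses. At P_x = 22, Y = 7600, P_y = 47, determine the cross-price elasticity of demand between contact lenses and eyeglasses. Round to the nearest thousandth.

Q = 29 − 0.51(22)² + 0.026(7600) + 2.08(47) = 29 − 246.84 + 197.6 + 97.76 = 77.52.
∂Q/∂P_y = +2.08, so E_xy = 2.08·(47/77.52) ≈ 1.261.
E_xy > 0: the goods are substitutes.

1.261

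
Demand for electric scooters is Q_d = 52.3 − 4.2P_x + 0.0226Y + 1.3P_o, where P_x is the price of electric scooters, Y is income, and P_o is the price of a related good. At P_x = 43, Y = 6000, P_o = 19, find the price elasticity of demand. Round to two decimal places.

Substituting, Q_d = 52.3 − 4.2(43) + 0.0226(6000) + 1.3(19) = 52.3 − 180.6 + 135.6 + 24.7 = 32.
∂Q_d/∂P_x = −4.2, so E_p = (−4.2)·(43/32) ≈ -5.64.
|E_p| > 1: demand is elastic.

-5.64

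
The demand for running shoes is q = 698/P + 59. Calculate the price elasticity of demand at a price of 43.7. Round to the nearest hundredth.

-0.21

At P = 43.7, q = 74.9725.
dq/dP = −698/P² = −0.3655.
Point elasticity E = (dq/dP)·(P/q) = -0.3655 × 43.7/74.9725 ≈ -0.21.
|E| < 1, so demand is inelastic at this price.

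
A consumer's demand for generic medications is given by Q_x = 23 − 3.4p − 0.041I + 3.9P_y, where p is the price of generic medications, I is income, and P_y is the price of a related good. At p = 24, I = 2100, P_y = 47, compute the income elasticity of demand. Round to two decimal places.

At the given point, Q_x = 23 − 3.4(24) − 0.041(2100) + 3.9(47) = 23 − 81.6 − 86.1 + 183.3 = 38.6.
∂Q_x/∂I = −0.041, so E_I = -0.041·(2100/38.6) ≈ -2.23.
E_I < 0: inferior good.

-2.23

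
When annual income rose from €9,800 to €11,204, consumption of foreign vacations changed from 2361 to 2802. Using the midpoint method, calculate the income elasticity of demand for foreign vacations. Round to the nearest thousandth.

1.278

%ΔQ = (2802 − 2361)/[(2361+2802)/2] = 441/2581.5 ≈ 0.1708.
%ΔM = (11,204 − 9,800)/[(9,800+11,204)/2] = 1404/10502 ≈ 0.1337.
E_I = %ΔQ/%ΔM ≈ 1.278.
E_I > 1: normal good (luxury).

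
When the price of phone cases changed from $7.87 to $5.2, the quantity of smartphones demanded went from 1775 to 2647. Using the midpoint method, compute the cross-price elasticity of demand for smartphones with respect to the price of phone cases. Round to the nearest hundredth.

-0.97

%ΔQ_x = (2647 − 1775)/[(1775+2647)/2] = 872/2211 ≈ 0.3944.
%ΔP_y = (5.2 − 7.87)/[(7.87+5.2)/2] ≈ -0.4086.
E_xy = 0.3944/-0.4086 ≈ -0.97.
E_xy < 0, so smartphones and phone cases are complements.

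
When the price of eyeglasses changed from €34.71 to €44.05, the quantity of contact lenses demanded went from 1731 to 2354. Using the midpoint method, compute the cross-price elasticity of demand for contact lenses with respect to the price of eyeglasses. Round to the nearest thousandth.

1.286

%ΔQ_x = (2354 − 1731)/[(1731+2354)/2] = 623/2042.5 ≈ 0.3050.
%ΔP_y = (44.05 − 34.71)/[(34.71+44.05)/2] ≈ 0.2372.
E_xy = 0.3050/0.2372 ≈ 1.286.
E_xy > 0, so contact lenses and eyeglasses are substitutes.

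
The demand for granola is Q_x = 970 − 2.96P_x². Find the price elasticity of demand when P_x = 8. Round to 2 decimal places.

-0.49

At P_x = 8, Q_x = 780.56.
dQ_x/dP_x = −2·2.96·P_x = −47.36.
Point elasticity E = (dQ_x/dP_x)·(P_x/Q_x) = -47.36 × 8/780.56 ≈ -0.49.
|E| < 1, so demand is inelastic at this price.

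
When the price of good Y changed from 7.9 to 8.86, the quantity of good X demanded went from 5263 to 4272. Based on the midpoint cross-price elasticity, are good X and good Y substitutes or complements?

complements

%ΔQ_x = (4272 − 5263)/[(5263+4272)/2] = -991/4767.5 ≈ -0.2079.
%ΔP_y = (8.86 − 7.9)/[(7.9+8.86)/2] ≈ 0.1146.
E_xy = -0.2079/0.1146 ≈ -1.814.
E_xy < 0, so the goods are complements.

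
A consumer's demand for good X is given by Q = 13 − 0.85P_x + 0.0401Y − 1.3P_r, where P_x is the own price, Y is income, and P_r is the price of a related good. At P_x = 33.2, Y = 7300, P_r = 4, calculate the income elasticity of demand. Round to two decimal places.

Substituting, Q = 13 − 0.85(33.2) + 0.0401(7300) − 1.3(4) = 13 − 28.22 + 292.73 − 5.2 = 272.31.
∂Q/∂Y = +0.0401, so E_I = 0.0401·(7300/272.31) ≈ 1.07.
E_I > 1: normal good (luxury).

1.07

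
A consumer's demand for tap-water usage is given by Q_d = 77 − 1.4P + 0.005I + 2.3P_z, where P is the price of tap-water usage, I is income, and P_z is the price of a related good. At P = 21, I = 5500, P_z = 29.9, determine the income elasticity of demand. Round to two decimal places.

At the given point, Q_d = 77 − 1.4(21) + 0.005(5500) + 2.3(29.9) = 77 − 29.4 + 27.5 + 68.77 = 143.87.
∂Q_d/∂I = +0.005, so E_I = 0.005·(5500/143.87) ≈ 0.19.
E_I ∈ (0,1): normal good (necessity).

0.19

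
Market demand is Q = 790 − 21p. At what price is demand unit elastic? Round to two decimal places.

For linear demand Q = a − bp, E = −bp/(a − bp). |E| = 1 ⇒ bp = a − bp ⇒ p = a/(2b).
p = 790/(2·21) ≈ 18.81.

18.81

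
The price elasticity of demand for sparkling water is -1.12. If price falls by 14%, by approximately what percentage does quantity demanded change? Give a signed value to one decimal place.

%ΔQ ≈ E × %ΔP = (-1.12) × (-14%) ≈ 15.7%.

15.7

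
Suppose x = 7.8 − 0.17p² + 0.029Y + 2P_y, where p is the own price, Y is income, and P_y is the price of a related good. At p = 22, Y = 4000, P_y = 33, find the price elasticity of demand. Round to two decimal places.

-1.53

Evaluating quantity at (p, Y, P_y) gives x = 7.8 − 0.17(22)² + 0.029(4000) + 2(33) = 7.8 − 82.28 + 116 + 66 = 107.52.
∂x/∂p = −2·0.17·p = -7.48, so E_p = -7.48·(22/107.52) ≈ -1.53.
|E_p| > 1: demand is elastic.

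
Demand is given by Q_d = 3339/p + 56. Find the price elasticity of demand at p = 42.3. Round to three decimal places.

At p = 42.3, Q_d = 134.9362.
dQ_d/dp = −3339/p² = −1.8661.
Point elasticity E = (dQ_d/dp)·(p/Q_d) = -1.8661 × 42.3/134.9362 ≈ -0.585.
|E| < 1, so demand is inelastic at this price.

-0.585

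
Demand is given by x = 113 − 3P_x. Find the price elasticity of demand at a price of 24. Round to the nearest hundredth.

At P_x = 24, x = 41.
dx/dP_x = −3.
Point elasticity E = (dx/dP_x)·(P_x/x) = -3 × 24/41 ≈ -1.76.
|E| > 1, so demand is elastic at this price.

-1.76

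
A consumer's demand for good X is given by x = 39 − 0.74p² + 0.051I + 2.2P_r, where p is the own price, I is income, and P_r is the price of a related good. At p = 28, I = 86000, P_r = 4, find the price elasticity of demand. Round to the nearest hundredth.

First evaluate x: 39 − 0.74(28)² + 0.051(86000) + 2.2(4) = 39 − 580.16 + 4386 + 8.8 = 3853.64.
∂x/∂p = −2·0.74·p = -41.44, so E_p = -41.44·(28/3853.64) ≈ -0.30.
|E_p| < 1: demand is inelastic.

-0.30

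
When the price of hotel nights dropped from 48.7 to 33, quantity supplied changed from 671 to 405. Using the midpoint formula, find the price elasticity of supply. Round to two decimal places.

%Δq = (405 − 671)/[(671 + 405)/2] = -266/538 ≈ -0.4944.
%Δp = (33 − 48.7)/[(48.7 + 33)/2] = -15.7/40.85 ≈ -0.3843.
Arc elasticity E = %Δq/%Δp ≈ -0.4944/-0.3843 ≈ 1.29.
|E| > 1: supply is elastic over this range.

1.29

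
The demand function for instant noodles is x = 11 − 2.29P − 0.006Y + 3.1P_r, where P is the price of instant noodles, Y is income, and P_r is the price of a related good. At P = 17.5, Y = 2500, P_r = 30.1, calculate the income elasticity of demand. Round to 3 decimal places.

-0.305

x = 11 − 2.29(17.5) − 0.006(2500) + 3.1(30.1) = 11 − 40.075 − 15 + 93.31 = 49.235.
∂x/∂Y = −0.006, so E_I = -0.006·(2500/49.235) ≈ -0.305.
E_I < 0: inferior good.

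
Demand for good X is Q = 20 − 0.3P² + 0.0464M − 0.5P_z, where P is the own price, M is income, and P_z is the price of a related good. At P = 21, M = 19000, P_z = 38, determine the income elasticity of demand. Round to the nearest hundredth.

At the given point, Q = 20 − 0.3(21)² + 0.0464(19000) − 0.5(38) = 20 − 132.3 + 881.6 − 19 = 750.3.
∂Q/∂M = +0.0464, so E_I = 0.0464·(19000/750.3) ≈ 1.17.
E_I > 1: normal good (luxury).

1.17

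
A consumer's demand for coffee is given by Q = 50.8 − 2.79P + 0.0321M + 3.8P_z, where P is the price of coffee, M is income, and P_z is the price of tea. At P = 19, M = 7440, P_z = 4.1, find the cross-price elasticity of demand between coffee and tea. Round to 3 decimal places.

0.062

First evaluate Q: 50.8 − 2.79(19) + 0.0321(7440) + 3.8(4.1) = 50.8 − 53.01 + 238.824 + 15.58 = 252.194.
∂Q/∂P_z = +3.8, so E_xy = 3.8·(4.1/252.194) ≈ 0.062.
E_xy > 0: the goods are substitutes.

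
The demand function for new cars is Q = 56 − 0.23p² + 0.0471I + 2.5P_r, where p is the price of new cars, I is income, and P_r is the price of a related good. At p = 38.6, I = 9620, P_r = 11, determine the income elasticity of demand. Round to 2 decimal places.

2.34

Q = 56 − 0.23(38.6)² + 0.0471(9620) + 2.5(11) = 56 − 342.6908 + 453.102 + 27.5 = 193.9112.
∂Q/∂I = +0.0471, so E_I = 0.0471·(9620/193.9112) ≈ 2.34.
E_I > 1: normal good (luxury).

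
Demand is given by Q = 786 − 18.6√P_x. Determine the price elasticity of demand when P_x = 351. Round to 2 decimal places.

-0.40

At P_x = 351, Q = 437.5291.
dQ/dP_x = −18.6/(2√P_x) = −18.6/(2·18.735).
Point elasticity E = (dQ/dP_x)·(P_x/Q) = -0.4964 × 351/437.5291 ≈ -0.40.
|E| < 1, so demand is inelastic at this price.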